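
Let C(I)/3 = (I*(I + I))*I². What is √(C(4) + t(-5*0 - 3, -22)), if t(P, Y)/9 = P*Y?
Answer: √2130 ≈ 46.152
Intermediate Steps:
C(I) = 6*I⁴ (C(I) = 3*((I*(I + I))*I²) = 3*((I*(2*I))*I²) = 3*((2*I²)*I²) = 3*(2*I⁴) = 6*I⁴)
t(P, Y) = 9*P*Y (t(P, Y) = 9*(P*Y) = 9*P*Y)
√(C(4) + t(-5*0 - 3, -22)) = √(6*4⁴ + 9*(-5*0 - 3)*(-22)) = √(6*256 + 9*(0 - 3)*(-22)) = √(1536 + 9*(-3)*(-22)) = √(1536 + 594) = √2130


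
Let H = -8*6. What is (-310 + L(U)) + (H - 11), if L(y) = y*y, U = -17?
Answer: -80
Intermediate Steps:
L(y) = y**2
H = -48
(-310 + L(U)) + (H - 11) = (-310 + (-17)**2) + (-48 - 11) = (-310 + 289) - 59 = -21 - 59 = -80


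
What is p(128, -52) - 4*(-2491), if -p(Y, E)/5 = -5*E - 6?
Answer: 8694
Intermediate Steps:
p(Y, E) = 30 + 25*E (p(Y, E) = -5*(-5*E - 6) = -5*(-6 - 5*E) = 30 + 25*E)
p(128, -52) - 4*(-2491) = (30 + 25*(-52)) - 4*(-2491) = (30 - 1300) - 1*(-9964) = -1270 + 9964 = 8694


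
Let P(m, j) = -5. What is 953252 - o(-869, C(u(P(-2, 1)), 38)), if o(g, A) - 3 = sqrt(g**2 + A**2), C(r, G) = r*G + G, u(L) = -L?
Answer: 953249 - sqrt(807145) ≈ 9.5235e+5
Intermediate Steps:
C(r, G) = G + G*r (C(r, G) = G*r + G = G + G*r)
o(g, A) = 3 + sqrt(A**2 + g**2) (o(g, A) = 3 + sqrt(g**2 + A**2) = 3 + sqrt(A**2 + g**2))
953252 - o(-869, C(u(P(-2, 1)), 38)) = 953252 - (3 + sqrt((38*(1 - 1*(-5)))**2 + (-869)**2)) = 953252 - (3 + sqrt((38*(1 + 5))**2 + 755161)) = 953252 - (3 + sqrt((38*6)**2 + 755161)) = 953252 - (3 + sqrt(228**2 + 755161)) = 953252 - (3 + sqrt(51984 + 755161)) = 953252 - (3 + sqrt(807145)) = 953252 + (-3 - sqrt(807145)) = 953249 - sqrt(807145)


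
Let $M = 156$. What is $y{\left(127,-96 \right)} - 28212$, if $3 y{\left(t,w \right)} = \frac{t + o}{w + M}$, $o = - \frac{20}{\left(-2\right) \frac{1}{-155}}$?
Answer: $- \frac{5079583}{180} \approx -28220.0$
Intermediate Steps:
$o = -1550$ ($o = - \frac{20}{\left(-2\right) \left(- \frac{1}{155}\right)} = - \frac{20}{\frac{2}{155}} = \left(-20\right) \frac{155}{2} = -1550$)
$y{\left(t,w \right)} = \frac{-1550 + t}{3 \left(156 + w\right)}$ ($y{\left(t,w \right)} = \frac{\left(t - 1550\right) \frac{1}{w + 156}}{3} = \frac{\left(-1550 + t\right) \frac{1}{156 + w}}{3} = \frac{\frac{1}{156 + w} \left(-1550 + t\right)}{3} = \frac{-1550 + t}{3 \left(156 + w\right)}$)
$y{\left(127,-96 \right)} - 28212 = \frac{-1550 + 127}{3 \left(156 - 96\right)} - 28212 = \frac{1}{3} \cdot \frac{1}{60} \left(-1423\right) - 28212 = - \frac{1423}{180} - 28212 = - \frac{5079583}{180}$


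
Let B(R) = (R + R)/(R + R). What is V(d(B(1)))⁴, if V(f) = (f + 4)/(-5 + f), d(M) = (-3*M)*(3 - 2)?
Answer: 1/4096 ≈ 0.00024414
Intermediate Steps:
B(R) = 1 (B(R) = (2*R)/((2*R)) = (2*R)*(1/(2*R)) = 1)
d(M) = -3*M (d(M) = -3*M*1 = -3*M)
V(f) = (4 + f)/(-5 + f)
V(d(B(1)))⁴ = ((4 - 3*1)/(-5 - 3*1))⁴ = ((4 - 3)/(-5 - 3))⁴ = (1/(-8))⁴ = (-⅛*1)⁴ = (-⅛)⁴ = 1/4096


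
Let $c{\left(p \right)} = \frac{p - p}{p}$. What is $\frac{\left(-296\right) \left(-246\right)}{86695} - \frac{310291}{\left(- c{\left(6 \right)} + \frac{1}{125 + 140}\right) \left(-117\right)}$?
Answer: $\frac{7128688254397}{10143315} \approx 7.028 \cdot 10^{5}$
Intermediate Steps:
$c{\left(p \right)} = 0$ ($c{\left(p \right)} = \frac{0}{p} = 0$)
$\frac{\left(-296\right) \left(-246\right)}{86695} - \frac{310291}{\left(- c{\left(6 \right)} + \frac{1}{125 + 140}\right) \left(-117\right)} = \frac{\left(-296\right) \left(-246\right)}{86695} - \frac{310291}{\left(\left(-1\right) 0 + \frac{1}{125 + 140}\right) \left(-117\right)} = 72816 \cdot \frac{1}{86695} - \frac{310291}{\left(0 + \frac{1}{265}\right) \left(-117\right)} = \frac{72816}{86695} - \frac{310291}{\left(0 + \frac{1}{265}\right) \left(-117\right)} = \frac{72816}{86695} - \frac{310291}{\frac{1}{265} \left(-117\right)} = \frac{72816}{86695} - \frac{310291}{- \frac{117}{265}} = \frac{72816}{86695} - - \frac{82227115}{117} = \frac{72816}{86695} + \frac{82227115}{117} = \frac{7128688254397}{10143315}$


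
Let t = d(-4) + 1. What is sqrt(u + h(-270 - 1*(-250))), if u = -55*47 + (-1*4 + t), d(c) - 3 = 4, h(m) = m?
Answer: 51*I ≈ 51.0*I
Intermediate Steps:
d(c) = 7 (d(c) = 3 + 4 = 7)
t = 8 (t = 7 + 1 = 8)
u = -2581 (u = -55*47 + (-1*4 + 8) = -2585 + (-4 + 8) = -2585 + 4 = -2581)
sqrt(u + h(-270 - 1*(-250))) = sqrt(-2581 + (-270 - 1*(-250))) = sqrt(-2581 + (-270 + 250)) = sqrt(-2581 - 20) = sqrt(-2601) = 51*I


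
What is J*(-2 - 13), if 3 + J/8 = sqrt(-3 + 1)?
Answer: 360 - 120*I*sqrt(2) ≈ 360.0 - 169.71*I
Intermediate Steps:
J = -24 + 8*I*sqrt(2) (J = -24 + 8*sqrt(-3 + 1) = -24 + 8*sqrt(-2) = -24 + 8*(I*sqrt(2)) = -24 + 8*I*sqrt(2) ≈ -24.0 + 11.314*I)
J*(-2 - 13) = (-24 + 8*I*sqrt(2))*(-2 - 13) = (-24 + 8*I*sqrt(2))*(-15) = 360 - 120*I*sqrt(2)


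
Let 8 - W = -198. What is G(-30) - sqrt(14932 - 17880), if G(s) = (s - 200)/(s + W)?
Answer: -115/88 - 2*I*sqrt(737) ≈ -1.3068 - 54.295*I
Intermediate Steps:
W = 206 (W = 8 - 1*(-198) = 8 + 198 = 206)
G(s) = (-200 + s)/(206 + s) (G(s) = (s - 200)/(s + 206) = (-200 + s)/(206 + s))
G(-30) - sqrt(14932 - 17880) = (-200 - 30)/(206 - 30) - sqrt(14932 - 17880) = -230/176 - sqrt(-2948) = (1/176)*(-230) - 2*I*sqrt(737) = -115/88 - 2*I*sqrt(737)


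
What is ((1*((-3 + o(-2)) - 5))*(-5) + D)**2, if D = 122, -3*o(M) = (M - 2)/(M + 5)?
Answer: 2067844/81 ≈ 25529.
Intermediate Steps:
o(M) = -(-2 + M)/(3*(5 + M)) (o(M) = -(M - 2)/(3*(M + 5)) = -(-2 + M)/(3*(5 + M)))
((1*((-3 + o(-2)) - 5))*(-5) + D)**2 = ((1*((-3 + (2 - 1*(-2))/(3*(5 - 2))) - 5))*(-5) + 122)**2 = ((1*((-3 + (1/3)*(2 + 2)/3) - 5))*(-5) + 122)**2 = ((1*((-3 + (1/3)*(1/3)*4) - 5))*(-5) + 122)**2 = ((1*((-3 + 4/9) - 5))*(-5) + 122)**2 = ((1*(-23/9 - 5))*(-5) + 122)**2 = ((1*(-68/9))*(-5) + 122)**2 = (-68/9*(-5) + 122)**2 = (340/9 + 122)**2 = (1438/9)**2 = 2067844/81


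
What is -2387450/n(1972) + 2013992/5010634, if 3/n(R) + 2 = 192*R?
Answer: -2264658989543245312/7515951 ≈ -3.0131e+11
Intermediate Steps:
n(R) = 3/(-2 + 192*R)
-2387450/n(1972) + 2013992/5010634 = -2387450/(3/(2*(-1 + 96*1972))) + 2013992/5010634 = -2387450/(3/(2*(-1 + 189312))) + 2013992*(1/5010634) = -2387450/((3/2)/189311) + 1006996/2505317 = -2387450/((3/2)*(1/189311)) + 1006996/2505317 = -2387450/3/378622 + 1006996/2505317 = -2387450*378622/3 + 1006996/2505317 = -903941093900/3 + 1006996/2505317 = -2264658989543245312/7515951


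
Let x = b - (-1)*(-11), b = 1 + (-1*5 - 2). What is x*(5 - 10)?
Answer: 85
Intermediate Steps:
b = -6 (b = 1 + (-5 - 2) = 1 - 7 = -6)
x = -17 (x = -6 - (-1)*(-11) = -6 - 1*11 = -6 - 11 = -17)
x*(5 - 10) = -17*(5 - 10) = -17*(-5) = 85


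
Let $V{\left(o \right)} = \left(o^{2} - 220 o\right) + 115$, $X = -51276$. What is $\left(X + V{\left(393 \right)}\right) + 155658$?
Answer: $172486$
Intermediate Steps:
$V{\left(o \right)} = 115 + o^{2} - 220 o$
$\left(X + V{\left(393 \right)}\right) + 155658 = \left(-51276 + \left(115 + 393^{2} - 86460\right)\right) + 155658 = \left(-51276 + \left(115 + 154449 - 86460\right)\right) + 155658 = \left(-51276 + 68104\right) + 155658 = 16828 + 155658 = 172486$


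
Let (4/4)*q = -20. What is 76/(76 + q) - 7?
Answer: -79/14 ≈ -5.6429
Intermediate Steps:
q = -20
76/(76 + q) - 7 = 76/(76 - 20) - 7 = 76/56 - 7 = (1/56)*76 - 7 = 19/14 - 7 = -79/14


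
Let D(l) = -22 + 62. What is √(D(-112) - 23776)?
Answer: 2*I*√5934 ≈ 154.06*I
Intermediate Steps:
D(l) = 40
√(D(-112) - 23776) = √(40 - 23776) = √(-23736) = 2*I*√5934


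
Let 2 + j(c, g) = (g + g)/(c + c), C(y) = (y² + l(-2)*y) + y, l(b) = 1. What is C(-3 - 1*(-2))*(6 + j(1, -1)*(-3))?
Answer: -15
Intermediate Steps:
C(y) = y² + 2*y (C(y) = (y² + 1*y) + y = (y² + y) + y = (y + y²) + y = y² + 2*y)
j(c, g) = -2 + g/c (j(c, g) = -2 + (g + g)/(c + c) = -2 + (2*g)/((2*c)) = -2 + (2*g)*(1/(2*c)) = -2 + g/c)
C(-3 - 1*(-2))*(6 + j(1, -1)*(-3)) = ((-3 - 1*(-2))*(2 + (-3 - 1*(-2))))*(6 + (-2 - 1/1)*(-3)) = ((-3 + 2)*(2 + (-3 + 2)))*(6 + (-2 - 1*1)*(-3)) = (-(2 - 1))*(6 + (-2 - 1)*(-3)) = (-1*1)*(6 - 3*(-3)) = -(6 + 9) = -1*15 = -15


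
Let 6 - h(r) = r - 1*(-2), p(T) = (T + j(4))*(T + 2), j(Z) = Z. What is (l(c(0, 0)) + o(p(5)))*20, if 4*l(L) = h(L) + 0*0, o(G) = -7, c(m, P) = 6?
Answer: -150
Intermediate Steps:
p(T) = (2 + T)*(4 + T) (p(T) = (T + 4)*(T + 2) = (4 + T)*(2 + T) = (2 + T)*(4 + T))
h(r) = 4 - r (h(r) = 6 - (r - 1*(-2)) = 6 - (r + 2) = 6 - (2 + r) = 6 + (-2 - r) = 4 - r)
l(L) = 1 - L/4 (l(L) = ((4 - L) + 0*0)/4 = ((4 - L) + 0)/4 = (4 - L)/4 = 1 - L/4)
(l(c(0, 0)) + o(p(5)))*20 = ((1 - ¼*6) - 7)*20 = ((1 - 3/2) - 7)*20 = (-½ - 7)*20 = -15/2*20 = -150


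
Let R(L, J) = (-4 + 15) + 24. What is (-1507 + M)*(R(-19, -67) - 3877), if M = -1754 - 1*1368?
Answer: 17784618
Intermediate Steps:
R(L, J) = 35 (R(L, J) = 11 + 24 = 35)
M = -3122 (M = -1754 - 1368 = -3122)
(-1507 + M)*(R(-19, -67) - 3877) = (-1507 - 3122)*(35 - 3877) = -4629*(-3842) = 17784618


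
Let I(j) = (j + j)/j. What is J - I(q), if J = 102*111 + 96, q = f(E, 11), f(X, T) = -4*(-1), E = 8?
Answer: 11416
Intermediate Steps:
f(X, T) = 4
q = 4
J = 11418 (J = 11322 + 96 = 11418)
I(j) = 2 (I(j) = (2*j)/j = 2)
J - I(q) = 11418 - 1*2 = 11418 - 2 = 11416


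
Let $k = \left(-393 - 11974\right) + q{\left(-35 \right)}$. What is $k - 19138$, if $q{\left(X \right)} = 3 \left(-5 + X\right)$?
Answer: $-31625$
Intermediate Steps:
$q{\left(X \right)} = -15 + 3 X$
$k = -12487$ ($k = \left(-393 - 11974\right) + \left(-15 + 3 \left(-35\right)\right) = -12367 - 120 = -12487$)
$k - 19138 = -12487 - 19138 = -31625$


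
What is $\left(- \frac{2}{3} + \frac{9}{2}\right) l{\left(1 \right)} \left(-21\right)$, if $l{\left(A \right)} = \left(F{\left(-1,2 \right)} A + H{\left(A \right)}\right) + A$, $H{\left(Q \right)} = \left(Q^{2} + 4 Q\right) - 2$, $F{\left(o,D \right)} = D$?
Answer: $-483$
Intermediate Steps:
$H{\left(Q \right)} = -2 + Q^{2} + 4 Q$
$l{\left(A \right)} = -2 + A^{2} + 7 A$ ($l{\left(A \right)} = \left(2 A + \left(-2 + A^{2} + 4 A\right)\right) + A = \left(-2 + A^{2} + 6 A\right) + A = -2 + A^{2} + 7 A$)
$\left(- \frac{2}{3} + \frac{9}{2}\right) l{\left(1 \right)} \left(-21\right) = \left(- \frac{2}{3} + \frac{9}{2}\right) \left(-2 + 1^{2} + 7 \cdot 1\right) \left(-21\right) = \left(\left(-2\right) \frac{1}{3} + 9 \cdot \frac{1}{2}\right) \left(-2 + 1 + 7\right) \left(-21\right) = \left(- \frac{2}{3} + \frac{9}{2}\right) 6 \left(-21\right) = \frac{23}{6} \cdot 6 \left(-21\right) = 23 \left(-21\right) = -483$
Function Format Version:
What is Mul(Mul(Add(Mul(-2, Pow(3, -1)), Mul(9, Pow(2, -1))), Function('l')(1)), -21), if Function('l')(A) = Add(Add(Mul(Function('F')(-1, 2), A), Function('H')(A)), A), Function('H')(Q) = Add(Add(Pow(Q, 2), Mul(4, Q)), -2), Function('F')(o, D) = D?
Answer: -483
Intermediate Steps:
Function('H')(Q) = Add(-2, Pow(Q, 2), Mul(4, Q))
Function('l')(A) = Add(-2, Pow(A, 2), Mul(7, A)) (Function('l')(A) = Add(Add(Mul(2, A), Add(-2, Pow(A, 2), Mul(4, A))), A) = Add(Add(-2, Pow(A, 2), Mul(6, A)), A) = Add(-2, Pow(A, 2), Mul(7, A)))
Mul(Mul(Add(Mul(-2, Pow(3, -1)), Mul(9, Pow(2, -1))), Function('l')(1)), -21) = Mul(Mul(Add(Mul(-2, Pow(3, -1)), Mul(9, Pow(2, -1))), Add(-2, Pow(1, 2), Mul(7, 1))), -21) = Mul(Mul(Add(Mul(-2, Rational(1, 3)), Mul(9, Rational(1, 2))), Add(-2, 1, 7)), -21) = Mul(Mul(Add(Rational(-2, 3), Rational(9, 2)), 6), -21) = Mul(Mul(Rational(23, 6), 6), -21) = Mul(23, -21) = -483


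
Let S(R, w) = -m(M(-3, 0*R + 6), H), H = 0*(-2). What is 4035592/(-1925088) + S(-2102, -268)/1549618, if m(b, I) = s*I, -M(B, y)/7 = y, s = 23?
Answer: -45859/21876 ≈ -2.0963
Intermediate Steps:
M(B, y) = -7*y
H = 0
m(b, I) = 23*I
S(R, w) = 0 (S(R, w) = -23*0 = -1*0 = 0)
4035592/(-1925088) + S(-2102, -268)/1549618 = 4035592/(-1925088) + 0/1549618 = 4035592*(-1/1925088) + 0*(1/1549618) = -45859/21876 + 0 = -45859/21876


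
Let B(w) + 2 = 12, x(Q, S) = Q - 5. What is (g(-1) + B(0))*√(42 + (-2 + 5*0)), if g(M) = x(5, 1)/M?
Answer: 20*√10 ≈ 63.246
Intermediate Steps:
x(Q, S) = -5 + Q
B(w) = 10 (B(w) = -2 + 12 = 10)
g(M) = 0 (g(M) = (-5 + 5)/M = 0/M = 0)
(g(-1) + B(0))*√(42 + (-2 + 5*0)) = (0 + 10)*√(42 + (-2 + 5*0)) = 10*√(42 + (-2 + 0)) = 10*√(42 - 2) = 10*√40 = 10*(2*√10) = 20*√10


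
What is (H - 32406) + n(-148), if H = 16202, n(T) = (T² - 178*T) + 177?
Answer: 32221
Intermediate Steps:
n(T) = 177 + T² - 178*T
(H - 32406) + n(-148) = (16202 - 32406) + (177 + (-148)² - 178*(-148)) = -16204 + (177 + 21904 + 26344) = -16204 + 48425 = 32221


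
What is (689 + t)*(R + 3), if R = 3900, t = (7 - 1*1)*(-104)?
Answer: 253695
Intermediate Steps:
t = -624 (t = (7 - 1)*(-104) = 6*(-104) = -624)
(689 + t)*(R + 3) = (689 - 624)*(3900 + 3) = 65*3903 = 253695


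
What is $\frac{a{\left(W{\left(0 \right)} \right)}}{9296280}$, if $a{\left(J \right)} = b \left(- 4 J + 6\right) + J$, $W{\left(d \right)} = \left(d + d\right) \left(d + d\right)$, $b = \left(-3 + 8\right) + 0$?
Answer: $\frac{1}{309876} \approx 3.2271 \cdot 10^{-6}$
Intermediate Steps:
$b = 5$ ($b = 5 + 0 = 5$)
$W{\left(d \right)} = 4 d^{2}$ ($W{\left(d \right)} = 2 d 2 d = 4 d^{2}$)
$a{\left(J \right)} = 30 - 19 J$ ($a{\left(J \right)} = 5 \left(- 4 J + 6\right) + J = 5 \left(6 - 4 J\right) + J = \left(30 - 20 J\right) + J = 30 - 19 J$)
$\frac{a{\left(W{\left(0 \right)} \right)}}{9296280} = \frac{30 - 19 \cdot 4 \cdot 0^{2}}{9296280} = \left(30 - 19 \cdot 4 \cdot 0\right) \frac{1}{9296280} = \left(30 - 0\right) \frac{1}{9296280} = \left(30 + 0\right) \frac{1}{9296280} = 30 \cdot \frac{1}{9296280} = \frac{1}{309876}$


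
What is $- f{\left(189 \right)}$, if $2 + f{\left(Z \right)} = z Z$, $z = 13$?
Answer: $-2455$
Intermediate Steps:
$f{\left(Z \right)} = -2 + 13 Z$
$- f{\left(189 \right)} = - (-2 + 13 \cdot 189) = - (-2 + 2457) = \left(-1\right) 2455 = -2455$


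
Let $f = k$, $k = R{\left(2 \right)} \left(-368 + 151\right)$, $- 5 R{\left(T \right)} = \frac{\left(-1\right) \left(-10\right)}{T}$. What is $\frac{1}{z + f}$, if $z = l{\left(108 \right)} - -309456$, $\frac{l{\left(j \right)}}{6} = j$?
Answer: $\frac{1}{310321} \approx 3.2225 \cdot 10^{-6}$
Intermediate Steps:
$l{\left(j \right)} = 6 j$
$R{\left(T \right)} = - \frac{2}{T}$ ($R{\left(T \right)} = - \frac{\left(-1\right) \left(-10\right) \frac{1}{T}}{5} = - \frac{10 \frac{1}{T}}{5} = - \frac{2}{T}$)
$k = 217$ ($k = - \frac{2}{2} \left(-368 + 151\right) = \left(-2\right) \frac{1}{2} \left(-217\right) = \left(-1\right) \left(-217\right) = 217$)
$f = 217$
$z = 310104$ ($z = 6 \cdot 108 - -309456 = 648 + 309456 = 310104$)
$\frac{1}{z + f} = \frac{1}{310104 + 217} = \frac{1}{310321}$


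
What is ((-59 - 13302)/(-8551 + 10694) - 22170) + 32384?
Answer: 21875241/2143 ≈ 10208.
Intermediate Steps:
((-59 - 13302)/(-8551 + 10694) - 22170) + 32384 = (-13361/2143 - 22170) + 32384 = -47523671/2143 + 32384 = 21875241/2143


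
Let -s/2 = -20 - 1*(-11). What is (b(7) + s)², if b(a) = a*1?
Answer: 625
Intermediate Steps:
s = 18 (s = -2*(-20 - 1*(-11)) = -2*(-20 + 11) = -2*(-9) = 18)
b(a) = a
(b(7) + s)² = (7 + 18)² = 25² = 625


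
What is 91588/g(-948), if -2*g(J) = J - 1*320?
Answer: 45794/317 ≈ 144.46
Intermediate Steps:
g(J) = 160 - J/2 (g(J) = -(J - 1*320)/2 = -(J - 320)/2 = -(-320 + J)/2 = 160 - J/2)
91588/g(-948) = 91588/(160 - ½*(-948)) = 91588/(160 + 474) = 91588/634 = 91588*(1/634) = 45794/317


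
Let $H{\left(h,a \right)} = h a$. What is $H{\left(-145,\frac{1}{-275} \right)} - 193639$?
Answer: $- \frac{10650116}{55} \approx -1.9364 \cdot 10^{5}$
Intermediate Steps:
$H{\left(h,a \right)} = a h$
$H{\left(-145,\frac{1}{-275} \right)} - 193639 = \frac{1}{-275} \left(-145\right) - 193639 = \left(- \frac{1}{275}\right) \left(-145\right) - 193639 = \frac{29}{55} - 193639 = - \frac{10650116}{55}$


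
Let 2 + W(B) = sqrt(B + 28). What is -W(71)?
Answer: 2 - 3*sqrt(11) ≈ -7.9499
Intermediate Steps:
W(B) = -2 + sqrt(28 + B) (W(B) = -2 + sqrt(B + 28) = -2 + sqrt(28 + B))
-W(71) = -(-2 + sqrt(28 + 71)) = -(-2 + sqrt(99)) = -(-2 + 3*sqrt(11)) = 2 - 3*sqrt(11)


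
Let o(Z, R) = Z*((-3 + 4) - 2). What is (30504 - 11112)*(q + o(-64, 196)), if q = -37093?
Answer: -718066368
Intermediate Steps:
o(Z, R) = -Z (o(Z, R) = Z*(1 - 2) = Z*(-1) = -Z)
(30504 - 11112)*(q + o(-64, 196)) = (30504 - 11112)*(-37093 - 1*(-64)) = 19392*(-37093 + 64) = 19392*(-37029) = -718066368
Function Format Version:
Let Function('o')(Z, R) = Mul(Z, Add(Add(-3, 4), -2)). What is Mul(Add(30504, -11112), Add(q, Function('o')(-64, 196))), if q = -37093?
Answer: -718066368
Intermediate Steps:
Function('o')(Z, R) = Mul(-1, Z) (Function('o')(Z, R) = Mul(Z, Add(1, -2)) = Mul(Z, -1) = Mul(-1, Z))
Mul(Add(30504, -11112), Add(q, Function('o')(-64, 196))) = Mul(Add(30504, -11112), Add(-37093, Mul(-1, -64))) = Mul(19392, Add(-37093, 64)) = Mul(19392, -37029) = -718066368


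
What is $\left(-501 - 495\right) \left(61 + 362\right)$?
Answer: $-421308$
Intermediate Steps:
$\left(-501 - 495\right) \left(61 + 362\right) = \left(-996\right) 423 = -421308$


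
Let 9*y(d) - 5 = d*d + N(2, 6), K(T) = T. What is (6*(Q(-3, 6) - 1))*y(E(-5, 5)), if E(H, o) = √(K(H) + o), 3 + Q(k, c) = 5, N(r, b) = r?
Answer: 14/3 ≈ 4.6667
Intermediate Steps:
Q(k, c) = 2 (Q(k, c) = -3 + 5 = 2)
E(H, o) = √(H + o)
y(d) = 7/9 + d²/9 (y(d) = 5/9 + (d*d + 2)/9 = 5/9 + (d² + 2)/9 = 5/9 + (2 + d²)/9 = 5/9 + (2/9 + d²/9) = 7/9 + d²/9)
(6*(Q(-3, 6) - 1))*y(E(-5, 5)) = (6*(2 - 1))*(7/9 + (√(-5 + 5))²/9) = (6*1)*(7/9 + (√0)²/9) = 6*(7/9 + (⅑)*0²) = 6*(7/9 + (⅑)*0) = 6*(7/9 + 0) = 6*(7/9) = 14/3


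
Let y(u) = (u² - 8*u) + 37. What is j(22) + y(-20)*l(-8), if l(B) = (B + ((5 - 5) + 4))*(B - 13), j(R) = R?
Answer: 50170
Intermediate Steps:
y(u) = 37 + u² - 8*u
l(B) = (-13 + B)*(4 + B) (l(B) = (B + (0 + 4))*(-13 + B) = (B + 4)*(-13 + B) = (4 + B)*(-13 + B) = (-13 + B)*(4 + B))
j(22) + y(-20)*l(-8) = 22 + (37 + (-20)² - 8*(-20))*(-52 + (-8)² - 9*(-8)) = 22 + (37 + 400 + 160)*(-52 + 64 + 72) = 22 + 597*84 = 22 + 50148 = 50170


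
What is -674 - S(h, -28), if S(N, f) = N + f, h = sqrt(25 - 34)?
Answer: -646 - 3*I ≈ -646.0 - 3.0*I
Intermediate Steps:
h = 3*I (h = sqrt(-9) = 3*I ≈ 3.0*I)
-674 - S(h, -28) = -674 - (3*I - 28) = -674 - (-28 + 3*I) = -674 + (28 - 3*I) = -646 - 3*I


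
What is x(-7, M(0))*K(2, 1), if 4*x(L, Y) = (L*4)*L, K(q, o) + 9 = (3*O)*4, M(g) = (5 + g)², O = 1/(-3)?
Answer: -637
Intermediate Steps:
O = -⅓ ≈ -0.33333
K(q, o) = -13 (K(q, o) = -9 + (3*(-⅓))*4 = -9 - 1*4 = -9 - 4 = -13)
x(L, Y) = L² (x(L, Y) = ((L*4)*L)/4 = ((4*L)*L)/4 = (4*L²)/4 = L²)
x(-7, M(0))*K(2, 1) = (-7)²*(-13) = 49*(-13) = -637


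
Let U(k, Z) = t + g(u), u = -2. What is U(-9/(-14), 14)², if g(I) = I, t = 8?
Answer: 36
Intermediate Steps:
U(k, Z) = 6 (U(k, Z) = 8 - 2 = 6)
U(-9/(-14), 14)² = 6² = 36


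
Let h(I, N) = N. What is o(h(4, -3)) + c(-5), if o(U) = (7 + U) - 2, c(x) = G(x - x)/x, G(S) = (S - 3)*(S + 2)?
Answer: 16/5 ≈ 3.2000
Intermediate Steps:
G(S) = (-3 + S)*(2 + S)
c(x) = -6/x (c(x) = (-6 + (x - x)**2 - (x - x))/x = (-6 + 0**2 - 1*0)/x = (-6 + 0 + 0)/x = -6/x)
o(U) = 5 + U
o(h(4, -3)) + c(-5) = (5 - 3) - 6/(-5) = 2 - 6*(-1/5) = 2 + 6/5 = 16/5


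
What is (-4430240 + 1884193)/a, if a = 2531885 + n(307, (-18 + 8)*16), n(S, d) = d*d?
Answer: -363721/365355 ≈ -0.99553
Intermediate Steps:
n(S, d) = d**2
a = 2557485 (a = 2531885 + ((-18 + 8)*16)**2 = 2531885 + (-10*16)**2 = 2531885 + (-160)**2 = 2531885 + 25600 = 2557485)
(-4430240 + 1884193)/a = (-4430240 + 1884193)/2557485 = -2546047*1/2557485 = -363721/365355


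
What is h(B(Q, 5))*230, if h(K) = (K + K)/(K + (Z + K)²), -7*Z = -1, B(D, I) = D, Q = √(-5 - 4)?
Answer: 12780180/229321 - 29752800*I/229321 ≈ 55.731 - 129.74*I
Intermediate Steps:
Q = 3*I (Q = √(-9) = 3*I ≈ 3.0*I)
Z = ⅐ (Z = -⅐*(-1) = ⅐ ≈ 0.14286)
h(K) = 2*K/(K + (⅐ + K)²) (h(K) = (K + K)/(K + (⅐ + K)²) = (2*K)/(K + (⅐ + K)²) = 2*K/(K + (⅐ + K)²))
h(B(Q, 5))*230 = (98*(3*I)/((1 + 7*(3*I))² + 49*(3*I)))*230 = (98*(3*I)/((1 + 21*I)² + 147*I))*230 = (294*I/((1 + 21*I)² + 147*I))*230 = 67620*I/((1 + 21*I)² + 147*I)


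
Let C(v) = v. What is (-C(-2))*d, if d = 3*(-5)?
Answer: -30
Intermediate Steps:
d = -15
(-C(-2))*d = -1*(-2)*(-15) = 2*(-15) = -30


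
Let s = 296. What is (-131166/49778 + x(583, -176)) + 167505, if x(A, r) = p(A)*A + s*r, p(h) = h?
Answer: 11331846339/24889 ≈ 4.5530e+5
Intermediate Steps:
x(A, r) = A² + 296*r (x(A, r) = A*A + 296*r = A² + 296*r)
(-131166/49778 + x(583, -176)) + 167505 = (-131166/49778 + (583² + 296*(-176))) + 167505 = (-131166*1/49778 + (339889 - 52096)) + 167505 = (-65583/24889 + 287793) + 167505 = 7162814394/24889 + 167505 = 11331846339/24889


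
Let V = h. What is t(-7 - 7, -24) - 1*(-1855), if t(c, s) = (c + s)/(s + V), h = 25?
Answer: 1817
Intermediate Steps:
V = 25
t(c, s) = (c + s)/(25 + s) (t(c, s) = (c + s)/(s + 25) = (c + s)/(25 + s))
t(-7 - 7, -24) - 1*(-1855) = ((-7 - 7) - 24)/(25 - 24) - 1*(-1855) = (-14 - 24)/1 + 1855 = 1*(-38) + 1855 = -38 + 1855 = 1817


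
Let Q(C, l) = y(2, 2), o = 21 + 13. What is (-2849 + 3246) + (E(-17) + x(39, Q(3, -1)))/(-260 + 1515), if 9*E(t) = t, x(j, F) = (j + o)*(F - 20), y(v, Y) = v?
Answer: 4472272/11295 ≈ 395.95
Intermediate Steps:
o = 34
Q(C, l) = 2
x(j, F) = (-20 + F)*(34 + j) (x(j, F) = (j + 34)*(F - 20) = (34 + j)*(-20 + F) = (-20 + F)*(34 + j))
E(t) = t/9
(-2849 + 3246) + (E(-17) + x(39, Q(3, -1)))/(-260 + 1515) = (-2849 + 3246) + ((⅑)*(-17) + (-680 - 20*39 + 34*2 + 2*39))/(-260 + 1515) = 397 + (-17/9 + (-680 - 780 + 68 + 78))/1255 = 397 + (-17/9 - 1314)*(1/1255) = 397 - 11843/9*1/1255 = 397 - 11843/11295 = 4472272/11295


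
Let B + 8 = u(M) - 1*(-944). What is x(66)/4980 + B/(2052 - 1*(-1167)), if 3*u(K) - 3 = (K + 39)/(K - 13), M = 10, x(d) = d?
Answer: 7277401/24045930 ≈ 0.30265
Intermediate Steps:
u(K) = 1 + (39 + K)/(3*(-13 + K)) (u(K) = 1 + ((K + 39)/(K - 13))/3 = 1 + ((39 + K)/(-13 + K))/3 = 1 + (39 + K)/(3*(-13 + K)))
B = 8384/9 (B = -8 + ((4/3)*10/(-13 + 10) - 1*(-944)) = -8 + ((4/3)*10/(-3) + 944) = -8 + ((4/3)*10*(-⅓) + 944) = -8 + (-40/9 + 944) = -8 + 8456/9 = 8384/9 ≈ 931.56)
x(66)/4980 + B/(2052 - 1*(-1167)) = 66/4980 + 8384/(9*(2052 - 1*(-1167))) = 66*(1/4980) + 8384/(9*(2052 + 1167)) = 11/830 + (8384/9)/3219 = 11/830 + (8384/9)*(1/3219) = 11/830 + 8384/28971 = 7277401/24045930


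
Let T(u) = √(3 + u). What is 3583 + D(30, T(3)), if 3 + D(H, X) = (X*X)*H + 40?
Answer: 3800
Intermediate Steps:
D(H, X) = 37 + H*X² (D(H, X) = -3 + ((X*X)*H + 40) = -3 + (X²*H + 40) = -3 + (H*X² + 40) = -3 + (40 + H*X²) = 37 + H*X²)
3583 + D(30, T(3)) = 3583 + (37 + 30*(√(3 + 3))²) = 3583 + (37 + 30*(√6)²) = 3583 + (37 + 30*6) = 3583 + (37 + 180) = 3583 + 217 = 3800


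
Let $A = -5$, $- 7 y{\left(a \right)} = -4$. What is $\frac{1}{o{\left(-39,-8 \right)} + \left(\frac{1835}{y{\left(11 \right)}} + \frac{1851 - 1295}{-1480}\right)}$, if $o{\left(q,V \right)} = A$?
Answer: $\frac{740}{2372347} \approx 0.00031193$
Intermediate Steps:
$y{\left(a \right)} = \frac{4}{7}$ ($y{\left(a \right)} = \left(- \frac{1}{7}\right) \left(-4\right) = \frac{4}{7}$)
$o{\left(q,V \right)} = -5$
$\frac{1}{o{\left(-39,-8 \right)} + \left(\frac{1835}{y{\left(11 \right)}} + \frac{1851 - 1295}{-1480}\right)} = \frac{1}{-5 + \left(\frac{1835}{\frac{4}{7}} + \frac{1851 - 1295}{-1480}\right)} = \frac{1}{-5 + \left(1835 \cdot \frac{7}{4} + \left(1851 - 1295\right) \left(- \frac{1}{1480}\right)\right)} = \frac{1}{-5 + \left(\frac{12845}{4} + 556 \left(- \frac{1}{1480}\right)\right)} = \frac{1}{-5 + \left(\frac{12845}{4} - \frac{139}{370}\right)} = \frac{1}{-5 + \frac{2376047}{740}} = \frac{1}{\frac{2372347}{740}} = \frac{740}{2372347}$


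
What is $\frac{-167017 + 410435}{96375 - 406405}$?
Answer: $- \frac{17387}{22145} \approx -0.78514$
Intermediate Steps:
$\frac{-167017 + 410435}{96375 - 406405} = \frac{243418}{-310030} = 243418 \left(- \frac{1}{310030}\right) = - \frac{17387}{22145}$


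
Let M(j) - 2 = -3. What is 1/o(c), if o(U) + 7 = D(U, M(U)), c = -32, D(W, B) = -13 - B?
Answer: -1/19 ≈ -0.052632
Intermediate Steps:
M(j) = -1 (M(j) = 2 - 3 = -1)
o(U) = -19 (o(U) = -7 + (-13 - 1*(-1)) = -7 + (-13 + 1) = -7 - 12 = -19)
1/o(c) = 1/(-19) = -1/19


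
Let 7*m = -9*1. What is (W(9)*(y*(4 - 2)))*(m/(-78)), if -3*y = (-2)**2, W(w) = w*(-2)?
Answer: 72/91 ≈ 0.79121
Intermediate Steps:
m = -9/7 (m = (-9*1)/7 = (1/7)*(-9) = -9/7 ≈ -1.2857)
W(w) = -2*w
y = -4/3 (y = -1/3*(-2)**2 = -1/3*4 = -4/3 ≈ -1.3333)
(W(9)*(y*(4 - 2)))*(m/(-78)) = ((-2*9)*(-4*(4 - 2)/3))*(-9/7/(-78)) = (-(-24)*2)*(-9/7*(-1/78)) = -18*(-8/3)*(3/182) = 48*(3/182) = 72/91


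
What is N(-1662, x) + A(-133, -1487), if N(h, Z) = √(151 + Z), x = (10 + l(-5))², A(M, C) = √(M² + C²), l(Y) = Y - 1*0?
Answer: √2228858 + 4*√11 ≈ 1506.2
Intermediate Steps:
l(Y) = Y (l(Y) = Y + 0 = Y)
A(M, C) = √(C² + M²)
x = 25 (x = (10 - 5)² = 5² = 25)
N(-1662, x) + A(-133, -1487) = √(151 + 25) + √((-1487)² + (-133)²) = √176 + √(2211169 + 17689) = 4*√11 + √2228858 = √2228858 + 4*√11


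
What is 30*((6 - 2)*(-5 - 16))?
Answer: -2520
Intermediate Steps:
30*((6 - 2)*(-5 - 16)) = 30*(4*(-21)) = 30*(-84) = -2520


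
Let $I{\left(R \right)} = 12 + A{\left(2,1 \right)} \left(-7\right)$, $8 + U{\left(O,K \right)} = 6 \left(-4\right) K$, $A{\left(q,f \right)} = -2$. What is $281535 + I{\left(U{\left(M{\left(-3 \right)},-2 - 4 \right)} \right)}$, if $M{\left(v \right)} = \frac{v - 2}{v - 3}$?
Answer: $281561$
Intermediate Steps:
$M{\left(v \right)} = \frac{-2 + v}{-3 + v}$
$U{\left(O,K \right)} = -8 - 24 K$ ($U{\left(O,K \right)} = -8 + 6 \left(-4\right) K = -8 - 24 K$)
$I{\left(R \right)} = 26$ ($I{\left(R \right)} = 12 - -14 = 12 + 14 = 26$)
$281535 + I{\left(U{\left(M{\left(-3 \right)},-2 - 4 \right)} \right)} = 281535 + 26 = 281561$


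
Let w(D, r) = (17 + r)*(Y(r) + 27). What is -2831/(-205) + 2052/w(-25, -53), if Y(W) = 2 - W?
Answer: 5377/410 ≈ 13.115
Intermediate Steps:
w(D, r) = (17 + r)*(29 - r) (w(D, r) = (17 + r)*((2 - r) + 27) = (17 + r)*(29 - r))
-2831/(-205) + 2052/w(-25, -53) = -2831/(-205) + 2052/(493 - 1*(-53)² + 12*(-53)) = -2831*(-1/205) + 2052/(493 - 1*2809 - 636) = 2831/205 + 2052/(493 - 2809 - 636) = 2831/205 + 2052/(-2952) = 2831/205 + 2052*(-1/2952) = 2831/205 - 57/82 = 5377/410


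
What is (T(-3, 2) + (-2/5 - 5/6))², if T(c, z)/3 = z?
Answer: 20449/900 ≈ 22.721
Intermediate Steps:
T(c, z) = 3*z
(T(-3, 2) + (-2/5 - 5/6))² = (3*2 + (-2/5 - 5/6))² = (6 + (-2*⅕ - 5*⅙))² = (6 + (-⅖ - ⅚))² = (6 - 37/30)² = (143/30)² = 20449/900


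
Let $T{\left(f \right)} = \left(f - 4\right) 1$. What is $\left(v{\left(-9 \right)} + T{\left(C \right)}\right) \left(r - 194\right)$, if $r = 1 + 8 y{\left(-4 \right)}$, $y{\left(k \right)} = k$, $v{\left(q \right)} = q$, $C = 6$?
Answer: $1575$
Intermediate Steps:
$T{\left(f \right)} = -4 + f$ ($T{\left(f \right)} = \left(-4 + f\right) 1 = -4 + f$)
$r = -31$ ($r = 1 + 8 \left(-4\right) = 1 - 32 = -31$)
$\left(v{\left(-9 \right)} + T{\left(C \right)}\right) \left(r - 194\right) = \left(-9 + \left(-4 + 6\right)\right) \left(-31 - 194\right) = \left(-9 + 2\right) \left(-225\right) = \left(-7\right) \left(-225\right) = 1575$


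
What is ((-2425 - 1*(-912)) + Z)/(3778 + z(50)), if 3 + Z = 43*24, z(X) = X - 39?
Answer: -484/3789 ≈ -0.12774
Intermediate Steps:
z(X) = -39 + X
Z = 1029 (Z = -3 + 43*24 = -3 + 1032 = 1029)
((-2425 - 1*(-912)) + Z)/(3778 + z(50)) = ((-2425 - 1*(-912)) + 1029)/(3778 + (-39 + 50)) = ((-2425 + 912) + 1029)/(3778 + 11) = (-1513 + 1029)/3789 = -484*1/3789 = -484/3789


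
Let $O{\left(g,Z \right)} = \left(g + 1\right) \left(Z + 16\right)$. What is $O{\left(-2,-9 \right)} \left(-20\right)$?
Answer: $140$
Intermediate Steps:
$O{\left(g,Z \right)} = \left(1 + g\right) \left(16 + Z\right)$
$O{\left(-2,-9 \right)} \left(-20\right) = \left(16 - 9 + 16 \left(-2\right) - -18\right) \left(-20\right) = \left(16 - 9 - 32 + 18\right) \left(-20\right) = \left(-7\right) \left(-20\right) = 140$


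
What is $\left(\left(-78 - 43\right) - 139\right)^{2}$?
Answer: $67600$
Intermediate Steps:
$\left(\left(-78 - 43\right) - 139\right)^{2} = \left(-121 - 139\right)^{2} = \left(-260\right)^{2} = 67600$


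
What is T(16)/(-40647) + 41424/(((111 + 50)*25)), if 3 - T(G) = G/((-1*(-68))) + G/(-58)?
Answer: 830088301229/80656858275 ≈ 10.292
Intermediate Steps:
T(G) = 3 + 5*G/1972 (T(G) = 3 - (G/((-1*(-68))) + G/(-58)) = 3 - (G/68 + G*(-1/58)) = 3 - (G*(1/68) - G/58) = 3 - (G/68 - G/58) = 3 - (-5)*G/1972 = 3 + 5*G/1972)
T(16)/(-40647) + 41424/(((111 + 50)*25)) = (3 + (5/1972)*16)/(-40647) + 41424/(((111 + 50)*25)) = (3 + 20/493)*(-1/40647) + 41424/((161*25)) = (1499/493)*(-1/40647) + 41424/4025 = -1499/20038971 + 41424*(1/4025) = -1499/20038971 + 41424/4025 = 830088301229/80656858275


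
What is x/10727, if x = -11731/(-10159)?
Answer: 11731/108975593 ≈ 0.00010765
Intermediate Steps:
x = 11731/10159 (x = -11731*(-1/10159) = 11731/10159 ≈ 1.1547)
x/10727 = (11731/10159)/10727 = (11731/10159)*(1/10727) = 11731/108975593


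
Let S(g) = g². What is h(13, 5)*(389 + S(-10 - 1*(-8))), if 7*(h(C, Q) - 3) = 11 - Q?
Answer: 10611/7 ≈ 1515.9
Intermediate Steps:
h(C, Q) = 32/7 - Q/7 (h(C, Q) = 3 + (11 - Q)/7 = 3 + (11/7 - Q/7) = 32/7 - Q/7)
h(13, 5)*(389 + S(-10 - 1*(-8))) = (32/7 - ⅐*5)*(389 + (-10 - 1*(-8))²) = (32/7 - 5/7)*(389 + (-10 + 8)²) = 27*(389 + (-2)²)/7 = 27*(389 + 4)/7 = (27/7)*393 = 10611/7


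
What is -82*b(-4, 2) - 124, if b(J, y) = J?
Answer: 204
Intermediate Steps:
-82*b(-4, 2) - 124 = -82*(-4) - 124 = -41*(-8) - 124 = 328 - 124 = 204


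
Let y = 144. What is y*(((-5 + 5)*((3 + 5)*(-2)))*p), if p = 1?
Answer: 0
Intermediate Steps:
y*(((-5 + 5)*((3 + 5)*(-2)))*p) = 144*(((-5 + 5)*((3 + 5)*(-2)))*1) = 144*((0*(8*(-2)))*1) = 144*((0*(-16))*1) = 144*(0*1) = 144*0 = 0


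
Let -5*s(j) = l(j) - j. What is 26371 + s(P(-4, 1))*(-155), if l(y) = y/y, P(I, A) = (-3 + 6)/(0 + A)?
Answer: 26309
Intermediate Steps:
P(I, A) = 3/A
l(y) = 1
s(j) = -⅕ + j/5 (s(j) = -(1 - j)/5 = -⅕ + j/5)
26371 + s(P(-4, 1))*(-155) = 26371 + (-⅕ + (3/1)/5)*(-155) = 26371 + (-⅕ + (3*1)/5)*(-155) = 26371 + (-⅕ + (⅕)*3)*(-155) = 26371 + (-⅕ + ⅗)*(-155) = 26371 + (⅖)*(-155) = 26371 - 62 = 26309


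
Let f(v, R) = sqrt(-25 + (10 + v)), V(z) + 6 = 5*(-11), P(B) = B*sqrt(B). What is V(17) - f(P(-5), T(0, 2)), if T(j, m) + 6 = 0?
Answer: -61 - sqrt(-15 - 5*I*sqrt(5)) ≈ -62.362 + 4.1054*I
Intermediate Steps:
T(j, m) = -6 (T(j, m) = -6 + 0 = -6)
P(B) = B**(3/2)
V(z) = -61 (V(z) = -6 + 5*(-11) = -6 - 55 = -61)
f(v, R) = sqrt(-15 + v)
V(17) - f(P(-5), T(0, 2)) = -61 - sqrt(-15 + (-5)**(3/2)) = -61 - sqrt(-15 - 5*I*sqrt(5))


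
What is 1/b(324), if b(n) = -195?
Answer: -1/195 ≈ -0.0051282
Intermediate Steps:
1/b(324) = 1/(-195) = -1/195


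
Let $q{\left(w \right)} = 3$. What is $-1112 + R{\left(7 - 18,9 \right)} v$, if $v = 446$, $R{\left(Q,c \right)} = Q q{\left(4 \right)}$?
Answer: $-15830$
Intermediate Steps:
$R{\left(Q,c \right)} = 3 Q$ ($R{\left(Q,c \right)} = Q 3 = 3 Q$)
$-1112 + R{\left(7 - 18,9 \right)} v = -1112 + 3 \left(7 - 18\right) 446 = -1112 + 3 \left(-11\right) 446 = -1112 - 14718 = -15830$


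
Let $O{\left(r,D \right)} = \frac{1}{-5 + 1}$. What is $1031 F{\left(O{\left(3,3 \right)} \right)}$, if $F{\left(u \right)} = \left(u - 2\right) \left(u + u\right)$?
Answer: $\frac{9279}{8} \approx 1159.9$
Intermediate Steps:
$O{\left(r,D \right)} = - \frac{1}{4}$ ($O{\left(r,D \right)} = \frac{1}{-4} = - \frac{1}{4}$)
$F{\left(u \right)} = 2 u \left(-2 + u\right)$ ($F{\left(u \right)} = \left(-2 + u\right) 2 u = 2 u \left(-2 + u\right)$)
$1031 F{\left(O{\left(3,3 \right)} \right)} = 1031 \cdot 2 \left(- \frac{1}{4}\right) \left(-2 - \frac{1}{4}\right) = 1031 \cdot 2 \left(- \frac{1}{4}\right) \left(- \frac{9}{4}\right) = 1031 \cdot \frac{9}{8} = \frac{9279}{8}$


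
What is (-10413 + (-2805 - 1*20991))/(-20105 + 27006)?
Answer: -34209/6901 ≈ -4.9571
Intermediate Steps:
(-10413 + (-2805 - 1*20991))/(-20105 + 27006) = (-10413 + (-2805 - 20991))/6901 = (-10413 - 23796)*(1/6901) = -34209*1/6901 = -34209/6901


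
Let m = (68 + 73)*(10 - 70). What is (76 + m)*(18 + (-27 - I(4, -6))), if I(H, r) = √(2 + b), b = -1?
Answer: 83840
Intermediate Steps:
I(H, r) = 1 (I(H, r) = √(2 - 1) = √1 = 1)
m = -8460 (m = 141*(-60) = -8460)
(76 + m)*(18 + (-27 - I(4, -6))) = (76 - 8460)*(18 + (-27 - 1*1)) = -8384*(18 + (-27 - 1)) = -8384*(18 - 28) = -8384*(-10) = 83840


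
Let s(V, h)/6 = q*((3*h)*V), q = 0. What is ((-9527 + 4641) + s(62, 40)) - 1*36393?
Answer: -41279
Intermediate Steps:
s(V, h) = 0 (s(V, h) = 6*(0*((3*h)*V)) = 6*(0*(3*V*h)) = 6*0 = 0)
((-9527 + 4641) + s(62, 40)) - 1*36393 = ((-9527 + 4641) + 0) - 1*36393 = (-4886 + 0) - 36393 = -4886 - 36393 = -41279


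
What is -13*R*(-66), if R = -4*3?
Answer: -10296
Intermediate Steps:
R = -12
-13*R*(-66) = -13*(-12)*(-66) = 156*(-66) = -10296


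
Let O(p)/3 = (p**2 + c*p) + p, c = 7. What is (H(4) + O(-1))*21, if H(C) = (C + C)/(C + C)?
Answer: -420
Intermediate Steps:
O(p) = 3*p**2 + 24*p (O(p) = 3*((p**2 + 7*p) + p) = 3*(p**2 + 8*p) = 3*p**2 + 24*p)
H(C) = 1 (H(C) = (2*C)/((2*C)) = (2*C)*(1/(2*C)) = 1)
(H(4) + O(-1))*21 = (1 + 3*(-1)*(8 - 1))*21 = (1 + 3*(-1)*7)*21 = (1 - 21)*21 = -20*21 = -420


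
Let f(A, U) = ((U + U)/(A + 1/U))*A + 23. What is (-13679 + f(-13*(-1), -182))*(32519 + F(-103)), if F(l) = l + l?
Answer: -1071423596832/2365 ≈ -4.5303e+8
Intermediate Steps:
F(l) = 2*l
f(A, U) = 23 + 2*A*U/(A + 1/U) (f(A, U) = ((2*U)/(A + 1/U))*A + 23 = (2*U/(A + 1/U))*A + 23 = 2*A*U/(A + 1/U) + 23 = 23 + 2*A*U/(A + 1/U))
(-13679 + f(-13*(-1), -182))*(32519 + F(-103)) = (-13679 + (23 + 2*(-13*(-1))*(-182)**2 + 23*(-13*(-1))*(-182))/(1 - 13*(-1)*(-182)))*(32519 + 2*(-103)) = (-13679 + (23 + 2*13*33124 + 23*13*(-182))/(1 + 13*(-182)))*(32519 - 206) = (-13679 + (23 + 861224 - 54418)/(1 - 2366))*32313 = (-13679 + 806829/(-2365))*32313 = (-13679 - 1/2365*806829)*32313 = (-13679 - 806829/2365)*32313 = -33157664/2365*32313 = -1071423596832/2365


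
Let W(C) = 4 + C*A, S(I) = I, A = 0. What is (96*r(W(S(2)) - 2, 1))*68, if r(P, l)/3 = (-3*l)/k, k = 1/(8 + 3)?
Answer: -646272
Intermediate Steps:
W(C) = 4 (W(C) = 4 + C*0 = 4 + 0 = 4)
k = 1/11 ≈ 0.090909
r(P, l) = -99*l (r(P, l) = 3*((-3*l)/(1/11)) = 3*(-3*l*11) = 3*(-33*l) = -99*l)
(96*r(W(S(2)) - 2, 1))*68 = (96*(-99*1))*68 = (96*(-99))*68 = -9504*68 = -646272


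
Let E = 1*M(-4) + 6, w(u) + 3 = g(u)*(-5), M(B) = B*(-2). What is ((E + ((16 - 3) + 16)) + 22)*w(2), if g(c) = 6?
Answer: -2145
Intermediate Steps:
M(B) = -2*B
w(u) = -33 (w(u) = -3 + 6*(-5) = -3 - 30 = -33)
E = 14 (E = 1*(-2*(-4)) + 6 = 1*8 + 6 = 8 + 6 = 14)
((E + ((16 - 3) + 16)) + 22)*w(2) = ((14 + ((16 - 3) + 16)) + 22)*(-33) = ((14 + (13 + 16)) + 22)*(-33) = ((14 + 29) + 22)*(-33) = (43 + 22)*(-33) = 65*(-33) = -2145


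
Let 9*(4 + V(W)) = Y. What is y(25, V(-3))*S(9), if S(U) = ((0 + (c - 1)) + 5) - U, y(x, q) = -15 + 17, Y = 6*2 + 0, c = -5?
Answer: -20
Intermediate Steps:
Y = 12 (Y = 12 + 0 = 12)
V(W) = -8/3 (V(W) = -4 + (⅑)*12 = -4 + 4/3 = -8/3)
y(x, q) = 2
S(U) = -1 - U (S(U) = ((0 + (-5 - 1)) + 5) - U = ((0 - 6) + 5) - U = (-6 + 5) - U = -1 - U)
y(25, V(-3))*S(9) = 2*(-1 - 1*9) = 2*(-1 - 9) = 2*(-10) = -20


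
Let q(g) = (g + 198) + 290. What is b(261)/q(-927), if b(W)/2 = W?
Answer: -522/439 ≈ -1.1891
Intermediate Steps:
q(g) = 488 + g (q(g) = (198 + g) + 290 = 488 + g)
b(W) = 2*W
b(261)/q(-927) = (2*261)/(488 - 927) = 522/(-439) = 522*(-1/439) = -522/439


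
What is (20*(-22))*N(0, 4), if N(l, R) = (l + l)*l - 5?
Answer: 2200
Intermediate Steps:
N(l, R) = -5 + 2*l² (N(l, R) = (2*l)*l - 5 = 2*l² - 5 = -5 + 2*l²)
(20*(-22))*N(0, 4) = (20*(-22))*(-5 + 2*0²) = -440*(-5 + 2*0) = -440*(-5 + 0) = -440*(-5) = 2200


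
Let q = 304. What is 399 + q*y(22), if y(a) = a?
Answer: 7087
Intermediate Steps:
399 + q*y(22) = 399 + 304*22 = 399 + 6688 = 7087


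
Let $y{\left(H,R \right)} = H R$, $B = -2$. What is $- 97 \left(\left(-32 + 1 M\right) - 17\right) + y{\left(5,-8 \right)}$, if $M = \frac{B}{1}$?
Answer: $4907$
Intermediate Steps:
$M = -2$ ($M = - \frac{2}{1} = \left(-2\right) 1 = -2$)
$- 97 \left(\left(-32 + 1 M\right) - 17\right) + y{\left(5,-8 \right)} = - 97 \left(\left(-32 + 1 \left(-2\right)\right) - 17\right) + 5 \left(-8\right) = - 97 \left(\left(-32 - 2\right) - 17\right) - 40 = - 97 \left(-34 - 17\right) - 40 = \left(-97\right) \left(-51\right) - 40 = 4947 - 40 = 4907$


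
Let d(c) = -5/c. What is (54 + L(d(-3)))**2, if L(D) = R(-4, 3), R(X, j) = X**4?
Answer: 96100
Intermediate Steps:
L(D) = 256 (L(D) = (-4)**4 = 256)
(54 + L(d(-3)))**2 = (54 + 256)**2 = 310**2 = 96100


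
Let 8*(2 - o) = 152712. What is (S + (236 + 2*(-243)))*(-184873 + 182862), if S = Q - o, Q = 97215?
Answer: -233380572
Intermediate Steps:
o = -19087 (o = 2 - ⅛*152712 = 2 - 19089 = -19087)
S = 116302 (S = 97215 - 1*(-19087) = 97215 + 19087 = 116302)
(S + (236 + 2*(-243)))*(-184873 + 182862) = (116302 + (236 + 2*(-243)))*(-184873 + 182862) = (116302 + (236 - 486))*(-2011) = (116302 - 250)*(-2011) = 116052*(-2011) = -233380572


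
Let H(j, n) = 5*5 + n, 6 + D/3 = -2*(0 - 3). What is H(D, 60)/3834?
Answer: 85/3834 ≈ 0.022170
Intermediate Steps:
D = 0 (D = -18 + 3*(-2*(0 - 3)) = -18 + 3*(-2*(-3)) = -18 + 3*6 = -18 + 18 = 0)
H(j, n) = 25 + n
H(D, 60)/3834 = (25 + 60)/3834 = 85*(1/3834) = 85/3834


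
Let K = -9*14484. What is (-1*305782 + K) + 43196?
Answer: -392942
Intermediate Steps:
K = -130356
(-1*305782 + K) + 43196 = (-1*305782 - 130356) + 43196 = (-305782 - 130356) + 43196 = -436138 + 43196 = -392942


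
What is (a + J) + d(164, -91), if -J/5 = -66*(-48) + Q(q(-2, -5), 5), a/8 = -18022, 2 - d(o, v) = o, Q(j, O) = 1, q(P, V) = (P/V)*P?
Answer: -160183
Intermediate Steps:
q(P, V) = P²/V
d(o, v) = 2 - o
a = -144176 (a = 8*(-18022) = -144176)
J = -15845 (J = -5*(-66*(-48) + 1) = -5*(3168 + 1) = -5*3169 = -15845)
(a + J) + d(164, -91) = (-144176 - 15845) + (2 - 1*164) = -160021 + (2 - 164) = -160021 - 162 = -160183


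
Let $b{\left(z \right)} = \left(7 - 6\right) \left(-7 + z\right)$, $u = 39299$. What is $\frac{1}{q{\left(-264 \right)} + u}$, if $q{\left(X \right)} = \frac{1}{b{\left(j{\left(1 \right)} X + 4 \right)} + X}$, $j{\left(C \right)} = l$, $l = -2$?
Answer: $\frac{261}{10257040} \approx 2.5446 \cdot 10^{-5}$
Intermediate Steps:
$j{\left(C \right)} = -2$
$b{\left(z \right)} = -7 + z$ ($b{\left(z \right)} = 1 \left(-7 + z\right) = -7 + z$)
$q{\left(X \right)} = \frac{1}{-3 - X}$ ($q{\left(X \right)} = \frac{1}{\left(-7 - \left(-4 + 2 X\right)\right) + X} = \frac{1}{\left(-3 - 2 X\right) + X} = \frac{1}{-3 - X}$)
$\frac{1}{q{\left(-264 \right)} + u} = \frac{1}{\frac{1}{-3 - -264} + 39299} = \frac{1}{\frac{1}{-3 + 264} + 39299} = \frac{1}{\frac{1}{261} + 39299} = \frac{1}{\frac{10257040}{261}} = \frac{261}{10257040}$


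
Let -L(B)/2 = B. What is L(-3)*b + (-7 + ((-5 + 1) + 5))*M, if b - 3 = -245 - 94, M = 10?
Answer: -2076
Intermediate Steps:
L(B) = -2*B
b = -336 (b = 3 + (-245 - 94) = 3 - 339 = -336)
L(-3)*b + (-7 + ((-5 + 1) + 5))*M = -2*(-3)*(-336) + (-7 + ((-5 + 1) + 5))*10 = 6*(-336) + (-7 + (-4 + 5))*10 = -2016 + (-7 + 1)*10 = -2016 - 6*10 = -2016 - 60 = -2076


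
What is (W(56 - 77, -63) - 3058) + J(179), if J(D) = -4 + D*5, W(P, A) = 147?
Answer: -2020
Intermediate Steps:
J(D) = -4 + 5*D
(W(56 - 77, -63) - 3058) + J(179) = (147 - 3058) + (-4 + 5*179) = -2911 + (-4 + 895) = -2911 + 891 = -2020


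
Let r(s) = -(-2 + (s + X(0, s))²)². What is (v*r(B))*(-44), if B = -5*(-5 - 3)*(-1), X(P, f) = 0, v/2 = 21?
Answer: 4719060192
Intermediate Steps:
v = 42 (v = 2*21 = 42)
B = -40 (B = -5*(-8)*(-1) = 40*(-1) = -40)
r(s) = -(-2 + s²)² (r(s) = -(-2 + (s + 0)²)² = -(-2 + s²)²)
(v*r(B))*(-44) = (42*(-(-2 + (-40)²)²))*(-44) = (42*(-(-2 + 1600)²))*(-44) = (42*(-1*1598²))*(-44) = (42*(-1*2553604))*(-44) = (42*(-2553604))*(-44) = -107251368*(-44) = 4719060192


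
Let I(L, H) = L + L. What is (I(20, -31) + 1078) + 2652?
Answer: 3770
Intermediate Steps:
I(L, H) = 2*L
(I(20, -31) + 1078) + 2652 = (2*20 + 1078) + 2652 = (40 + 1078) + 2652 = 1118 + 2652 = 3770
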